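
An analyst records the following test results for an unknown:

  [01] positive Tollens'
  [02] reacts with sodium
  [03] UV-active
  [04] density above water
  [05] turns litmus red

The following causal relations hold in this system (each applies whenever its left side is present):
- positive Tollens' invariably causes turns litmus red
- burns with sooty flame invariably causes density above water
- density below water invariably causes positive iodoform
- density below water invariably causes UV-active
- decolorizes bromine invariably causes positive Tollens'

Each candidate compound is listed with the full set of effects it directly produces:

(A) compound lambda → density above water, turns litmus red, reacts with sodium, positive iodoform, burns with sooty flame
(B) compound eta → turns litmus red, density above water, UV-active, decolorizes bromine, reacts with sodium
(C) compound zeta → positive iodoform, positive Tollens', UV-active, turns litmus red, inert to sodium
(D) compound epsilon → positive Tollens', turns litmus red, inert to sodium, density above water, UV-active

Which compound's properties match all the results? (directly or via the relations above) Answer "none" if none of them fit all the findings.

B

Checking each candidate against the observations:
(A) compound lambda — positive Tollens' -; reacts with sodium +; UV-active -; density above water +; turns litmus red +
(B) compound eta — positive Tollens' + (through decolorizes bromine → positive Tollens'); reacts with sodium +; UV-active +; density above water +; turns litmus red +
(C) compound zeta — fails on reacts with sodium, density above water (predicts inert to sodium, not reacts with sodium)
(D) compound epsilon — positive Tollens' +; reacts with sodium -; UV-active +; density above water +; turns litmus red +
Only (B) is consistent with every observation.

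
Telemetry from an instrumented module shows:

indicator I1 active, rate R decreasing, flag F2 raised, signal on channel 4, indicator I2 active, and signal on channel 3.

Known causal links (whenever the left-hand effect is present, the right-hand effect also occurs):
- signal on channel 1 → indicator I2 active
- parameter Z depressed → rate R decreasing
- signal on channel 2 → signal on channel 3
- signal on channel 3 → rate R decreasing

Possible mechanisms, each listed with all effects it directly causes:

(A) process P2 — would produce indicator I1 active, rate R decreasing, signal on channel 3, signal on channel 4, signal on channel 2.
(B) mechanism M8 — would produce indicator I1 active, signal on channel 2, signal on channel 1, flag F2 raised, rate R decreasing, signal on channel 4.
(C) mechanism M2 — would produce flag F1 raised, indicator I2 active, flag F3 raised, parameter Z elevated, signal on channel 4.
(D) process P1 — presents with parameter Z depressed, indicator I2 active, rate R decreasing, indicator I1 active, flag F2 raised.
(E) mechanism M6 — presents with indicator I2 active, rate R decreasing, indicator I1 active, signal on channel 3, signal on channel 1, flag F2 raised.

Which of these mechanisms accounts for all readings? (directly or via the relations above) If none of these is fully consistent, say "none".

Per-candidate check:
(A) process P2 — indicator I1 active match; rate R decreasing match; flag F2 raised miss; signal on channel 4 match; indicator I2 active miss; signal on channel 3 match
(B) mechanism M8 — accounts for every observation (indicator I2 active by signal on channel 1 → indicator I2 active)
(C) mechanism M2 — indicator I1 active miss; rate R decreasing miss; flag F2 raised miss; signal on channel 4 match; indicator I2 active match; signal on channel 3 miss
(D) process P1 — does not account for signal on channel 4, signal on channel 3
(E) mechanism M6 — indicator I1 active match; rate R decreasing match; flag F2 raised match; signal on channel 4 miss; indicator I2 active match; signal on channel 3 match
Only (B) is consistent with every observation.

B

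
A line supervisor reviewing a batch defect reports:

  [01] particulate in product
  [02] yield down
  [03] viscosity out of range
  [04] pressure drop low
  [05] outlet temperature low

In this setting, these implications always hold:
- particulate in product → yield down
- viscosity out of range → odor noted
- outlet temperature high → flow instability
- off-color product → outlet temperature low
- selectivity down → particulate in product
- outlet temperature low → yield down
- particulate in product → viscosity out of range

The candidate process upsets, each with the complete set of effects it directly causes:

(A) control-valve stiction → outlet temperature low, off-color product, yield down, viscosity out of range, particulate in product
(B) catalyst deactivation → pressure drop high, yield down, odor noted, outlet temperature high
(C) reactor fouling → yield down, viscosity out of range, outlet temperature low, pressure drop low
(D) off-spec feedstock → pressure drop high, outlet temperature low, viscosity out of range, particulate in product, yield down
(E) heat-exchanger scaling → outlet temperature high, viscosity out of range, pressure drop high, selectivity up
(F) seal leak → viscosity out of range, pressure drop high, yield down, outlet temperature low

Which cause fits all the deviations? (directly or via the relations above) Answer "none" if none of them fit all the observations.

Per-candidate check:
(A) control-valve stiction — does not account for pressure drop low
(B) catalyst deactivation — particulate in product miss; yield down match; viscosity out of range miss; pressure drop low miss; outlet temperature low miss
(C) reactor fouling — does not account for particulate in product
(D) off-spec feedstock — fails on pressure drop low (predicts pressure drop high, not pressure drop low)
(E) heat-exchanger scaling — particulate in product miss; yield down miss; viscosity out of range match; pressure drop low miss; outlet temperature low miss
(F) seal leak — particulate in product miss; yield down match; viscosity out of range match; pressure drop low miss; outlet temperature low match
Every candidate fails on at least one observation.

none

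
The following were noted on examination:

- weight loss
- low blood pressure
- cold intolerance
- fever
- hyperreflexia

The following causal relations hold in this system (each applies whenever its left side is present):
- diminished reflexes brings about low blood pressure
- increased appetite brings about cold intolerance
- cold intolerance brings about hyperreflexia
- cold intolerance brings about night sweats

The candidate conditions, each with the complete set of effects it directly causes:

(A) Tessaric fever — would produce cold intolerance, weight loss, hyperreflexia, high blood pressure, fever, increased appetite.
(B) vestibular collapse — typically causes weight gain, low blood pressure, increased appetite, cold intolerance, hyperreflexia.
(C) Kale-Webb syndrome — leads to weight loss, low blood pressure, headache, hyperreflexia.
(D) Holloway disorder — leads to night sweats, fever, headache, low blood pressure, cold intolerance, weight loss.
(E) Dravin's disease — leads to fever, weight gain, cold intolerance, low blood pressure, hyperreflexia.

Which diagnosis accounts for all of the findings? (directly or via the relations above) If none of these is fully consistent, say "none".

D

Checking each candidate against the observations:
(A) Tessaric fever — weight loss match; low blood pressure miss; cold intolerance match; fever match; hyperreflexia match
(B) vestibular collapse — weight loss miss; low blood pressure match; cold intolerance match; fever miss; hyperreflexia match
(C) Kale-Webb syndrome — does not account for cold intolerance, fever
(D) Holloway disorder — accounts for every observation (hyperreflexia through cold intolerance → hyperreflexia)
(E) Dravin's disease — fails on weight loss (predicts weight gain, not weight loss)
Only (D) is consistent with every observation.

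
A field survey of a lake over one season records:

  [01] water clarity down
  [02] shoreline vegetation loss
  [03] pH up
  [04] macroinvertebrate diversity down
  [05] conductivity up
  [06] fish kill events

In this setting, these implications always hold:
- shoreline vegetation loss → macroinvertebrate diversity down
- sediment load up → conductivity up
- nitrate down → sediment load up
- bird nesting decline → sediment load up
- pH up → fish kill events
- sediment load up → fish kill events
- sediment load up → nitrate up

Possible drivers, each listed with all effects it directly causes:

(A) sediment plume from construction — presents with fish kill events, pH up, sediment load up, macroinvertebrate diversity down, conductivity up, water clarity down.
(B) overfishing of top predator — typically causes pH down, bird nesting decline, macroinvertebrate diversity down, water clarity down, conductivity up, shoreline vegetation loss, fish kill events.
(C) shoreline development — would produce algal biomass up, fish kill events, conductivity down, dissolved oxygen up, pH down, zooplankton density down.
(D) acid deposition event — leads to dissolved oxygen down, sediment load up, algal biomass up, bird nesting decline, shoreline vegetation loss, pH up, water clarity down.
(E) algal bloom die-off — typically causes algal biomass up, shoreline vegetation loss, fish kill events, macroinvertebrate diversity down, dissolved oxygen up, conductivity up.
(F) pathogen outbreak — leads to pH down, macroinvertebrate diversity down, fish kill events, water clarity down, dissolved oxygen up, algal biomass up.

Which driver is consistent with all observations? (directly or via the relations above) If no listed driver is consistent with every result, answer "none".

D

Checking each candidate against the observations:
(A) sediment plume from construction — does not account for shoreline vegetation loss
(B) overfishing of top predator — water clarity down match; shoreline vegetation loss match; pH up miss; macroinvertebrate diversity down match; conductivity up match; fish kill events match
(C) shoreline development — fails on water clarity down, shoreline vegetation loss, pH up, macroinvertebrate diversity down, conductivity up (predicts pH down, not pH up; predicts conductivity down, not conductivity up)
(D) acid deposition event — accounts for every observation (macroinvertebrate diversity down via shoreline vegetation loss → macroinvertebrate diversity down)
(E) algal bloom die-off — water clarity down miss; shoreline vegetation loss match; pH up miss; macroinvertebrate diversity down match; conductivity up match; fish kill events match
(F) pathogen outbreak — fails on shoreline vegetation loss, pH up, conductivity up (predicts pH down, not pH up)
Only (D) is consistent with every observation.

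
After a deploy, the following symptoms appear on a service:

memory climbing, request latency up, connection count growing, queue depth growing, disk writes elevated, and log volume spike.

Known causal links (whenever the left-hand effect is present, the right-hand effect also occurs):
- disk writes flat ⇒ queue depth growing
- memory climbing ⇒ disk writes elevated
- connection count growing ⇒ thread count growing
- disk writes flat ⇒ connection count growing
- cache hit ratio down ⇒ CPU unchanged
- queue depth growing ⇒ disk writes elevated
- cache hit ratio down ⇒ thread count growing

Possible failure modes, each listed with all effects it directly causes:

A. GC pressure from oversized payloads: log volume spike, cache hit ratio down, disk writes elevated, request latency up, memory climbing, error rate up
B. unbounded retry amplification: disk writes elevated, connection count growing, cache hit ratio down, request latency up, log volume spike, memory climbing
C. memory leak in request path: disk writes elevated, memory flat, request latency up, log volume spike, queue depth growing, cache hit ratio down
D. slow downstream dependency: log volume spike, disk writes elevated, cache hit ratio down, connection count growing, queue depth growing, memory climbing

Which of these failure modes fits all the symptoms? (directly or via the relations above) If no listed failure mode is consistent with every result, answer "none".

none

Checking each candidate against the observations:
(A) GC pressure from oversized payloads — memory climbing ✓; request latency up ✓; connection count growing ✗; queue depth growing ✗; disk writes elevated ✓; log volume spike ✓
(B) unbounded retry amplification — does not account for queue depth growing
(C) memory leak in request path — fails on memory climbing, connection count growing (predicts memory flat, not memory climbing)
(D) slow downstream dependency — memory climbing ✓; request latency up ✗; connection count growing ✓; queue depth growing ✓; disk writes elevated ✓; log volume spike ✓
No candidate is consistent with all observations.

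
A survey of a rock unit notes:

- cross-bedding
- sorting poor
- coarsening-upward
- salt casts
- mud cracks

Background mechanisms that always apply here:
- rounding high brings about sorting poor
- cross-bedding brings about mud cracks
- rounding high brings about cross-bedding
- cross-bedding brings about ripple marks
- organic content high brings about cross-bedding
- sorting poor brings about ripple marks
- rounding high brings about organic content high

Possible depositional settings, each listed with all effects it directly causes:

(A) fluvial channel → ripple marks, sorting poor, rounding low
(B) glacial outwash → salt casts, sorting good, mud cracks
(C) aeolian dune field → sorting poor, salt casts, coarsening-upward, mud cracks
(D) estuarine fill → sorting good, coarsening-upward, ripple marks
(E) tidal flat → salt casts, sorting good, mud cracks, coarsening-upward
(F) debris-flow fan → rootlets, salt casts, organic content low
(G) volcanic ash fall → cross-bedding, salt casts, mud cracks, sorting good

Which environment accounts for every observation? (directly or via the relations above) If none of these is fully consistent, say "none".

none

Per-candidate check:
(A) fluvial channel — does not account for cross-bedding, coarsening-upward, salt casts, mud cracks
(B) glacial outwash — cross-bedding -; sorting poor -; coarsening-upward -; salt casts +; mud cracks +
(C) aeolian dune field — does not account for cross-bedding
(D) estuarine fill — cross-bedding -; sorting poor -; coarsening-upward +; salt casts -; mud cracks -
(E) tidal flat — cross-bedding -; sorting poor -; coarsening-upward +; salt casts +; mud cracks +
(F) debris-flow fan — cross-bedding -; sorting poor -; coarsening-upward -; salt casts +; mud cracks -
(G) volcanic ash fall — cross-bedding +; sorting poor -; coarsening-upward -; salt casts +; mud cracks +
None of the listed candidates fits everything.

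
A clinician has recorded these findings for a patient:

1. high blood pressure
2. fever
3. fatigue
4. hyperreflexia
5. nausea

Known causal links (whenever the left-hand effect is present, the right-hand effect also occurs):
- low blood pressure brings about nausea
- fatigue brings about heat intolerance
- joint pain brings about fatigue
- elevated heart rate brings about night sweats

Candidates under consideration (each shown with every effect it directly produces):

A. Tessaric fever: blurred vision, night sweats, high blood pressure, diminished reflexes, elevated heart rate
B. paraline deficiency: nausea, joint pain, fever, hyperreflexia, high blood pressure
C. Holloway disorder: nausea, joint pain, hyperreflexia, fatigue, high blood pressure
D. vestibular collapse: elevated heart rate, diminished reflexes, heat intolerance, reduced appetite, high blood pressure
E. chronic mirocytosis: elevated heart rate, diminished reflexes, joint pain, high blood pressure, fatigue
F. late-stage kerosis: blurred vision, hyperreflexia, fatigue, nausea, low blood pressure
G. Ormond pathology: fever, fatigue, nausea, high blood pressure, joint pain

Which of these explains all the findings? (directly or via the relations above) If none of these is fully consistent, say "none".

B

For each candidate, compare predicted effects to what was observed:
(A) Tessaric fever — fails on fever, fatigue, hyperreflexia, nausea (predicts diminished reflexes, not hyperreflexia)
(B) paraline deficiency — accounts for every observation (fatigue through joint pain → fatigue)
(C) Holloway disorder — does not account for fever
(D) vestibular collapse — high blood pressure ✓; fever ✗; fatigue ✗; hyperreflexia ✗; nausea ✗
(E) chronic mirocytosis — high blood pressure ✓; fever ✗; fatigue ✓; hyperreflexia ✗; nausea ✗
(F) late-stage kerosis — fails on high blood pressure, fever (predicts low blood pressure, not high blood pressure)
(G) Ormond pathology — does not account for hyperreflexia
(B) is the only candidate with no mismatches.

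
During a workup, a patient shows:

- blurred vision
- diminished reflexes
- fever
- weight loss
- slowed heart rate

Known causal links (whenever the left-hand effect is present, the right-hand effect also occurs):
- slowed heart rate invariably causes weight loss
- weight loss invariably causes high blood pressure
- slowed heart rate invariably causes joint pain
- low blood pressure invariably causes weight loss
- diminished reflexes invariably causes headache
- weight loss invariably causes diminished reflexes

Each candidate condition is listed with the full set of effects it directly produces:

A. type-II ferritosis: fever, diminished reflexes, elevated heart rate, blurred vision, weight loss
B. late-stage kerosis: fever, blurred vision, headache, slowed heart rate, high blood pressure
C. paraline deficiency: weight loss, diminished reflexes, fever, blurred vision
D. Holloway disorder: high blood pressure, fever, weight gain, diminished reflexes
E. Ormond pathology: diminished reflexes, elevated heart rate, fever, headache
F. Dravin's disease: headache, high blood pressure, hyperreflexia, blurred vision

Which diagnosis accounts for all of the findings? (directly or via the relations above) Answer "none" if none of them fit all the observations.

For each candidate, compare predicted effects to what was observed:
(A) type-II ferritosis — blurred vision match; diminished reflexes match; fever match; weight loss match; slowed heart rate miss
(B) late-stage kerosis — accounts for every observation (diminished reflexes via slowed heart rate → weight loss → diminished reflexes)
(C) paraline deficiency — blurred vision match; diminished reflexes match; fever match; weight loss match; slowed heart rate miss
(D) Holloway disorder — blurred vision miss; diminished reflexes match; fever match; weight loss miss; slowed heart rate miss
(E) Ormond pathology — blurred vision miss; diminished reflexes match; fever match; weight loss miss; slowed heart rate miss
(F) Dravin's disease — blurred vision match; diminished reflexes miss; fever miss; weight loss miss; slowed heart rate miss
Only (B) is consistent with every observation.

B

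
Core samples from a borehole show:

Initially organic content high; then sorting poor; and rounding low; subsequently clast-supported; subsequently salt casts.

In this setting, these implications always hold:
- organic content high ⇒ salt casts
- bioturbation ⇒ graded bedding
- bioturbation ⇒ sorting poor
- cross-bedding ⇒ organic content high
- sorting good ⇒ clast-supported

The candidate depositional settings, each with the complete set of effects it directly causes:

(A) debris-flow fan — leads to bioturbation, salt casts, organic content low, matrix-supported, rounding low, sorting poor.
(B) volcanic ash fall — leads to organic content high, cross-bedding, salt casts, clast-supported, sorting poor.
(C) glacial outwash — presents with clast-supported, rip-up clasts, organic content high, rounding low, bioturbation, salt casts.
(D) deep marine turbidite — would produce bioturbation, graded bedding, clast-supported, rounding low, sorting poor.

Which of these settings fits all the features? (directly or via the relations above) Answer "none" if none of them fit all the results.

C

Testing each hypothesis:
(A) debris-flow fan — organic content high ✗; sorting poor ✓; rounding low ✓; clast-supported ✗; salt casts ✓
(B) volcanic ash fall — does not account for rounding low
(C) glacial outwash — organic content high ✓; sorting poor ✓ (via bioturbation → sorting poor); rounding low ✓; clast-supported ✓; salt casts ✓
(D) deep marine turbidite — organic content high ✗; sorting poor ✓; rounding low ✓; clast-supported ✓; salt casts ✗
Only (C) is consistent with every observation.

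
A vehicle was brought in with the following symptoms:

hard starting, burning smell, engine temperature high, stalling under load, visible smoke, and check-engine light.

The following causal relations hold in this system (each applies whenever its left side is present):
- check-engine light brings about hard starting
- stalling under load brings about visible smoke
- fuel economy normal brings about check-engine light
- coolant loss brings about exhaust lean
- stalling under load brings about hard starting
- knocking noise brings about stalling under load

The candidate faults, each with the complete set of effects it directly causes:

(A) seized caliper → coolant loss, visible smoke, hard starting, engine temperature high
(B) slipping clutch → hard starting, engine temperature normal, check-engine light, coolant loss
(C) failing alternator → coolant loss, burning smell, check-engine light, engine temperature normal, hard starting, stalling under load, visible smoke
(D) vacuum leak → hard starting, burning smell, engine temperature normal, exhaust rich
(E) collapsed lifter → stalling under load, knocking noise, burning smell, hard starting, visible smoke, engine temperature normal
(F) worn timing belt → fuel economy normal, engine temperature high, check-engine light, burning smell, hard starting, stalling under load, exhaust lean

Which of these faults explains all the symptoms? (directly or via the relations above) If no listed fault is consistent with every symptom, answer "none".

F

Checking each candidate against the observations:
(A) seized caliper — hard starting match; burning smell miss; engine temperature high match; stalling under load miss; visible smoke match; check-engine light miss
(B) slipping clutch — fails on burning smell, engine temperature high, stalling under load, visible smoke (predicts engine temperature normal, not engine temperature high)
(C) failing alternator — fails on engine temperature high (predicts engine temperature normal, not engine temperature high)
(D) vacuum leak — fails on engine temperature high, stalling under load, visible smoke, check-engine light (predicts engine temperature normal, not engine temperature high)
(E) collapsed lifter — hard starting match; burning smell match; engine temperature high miss; stalling under load match; visible smoke match; check-engine light miss
(F) worn timing belt — accounts for every observation (visible smoke through stalling under load → visible smoke)
Only (F) is consistent with every observation.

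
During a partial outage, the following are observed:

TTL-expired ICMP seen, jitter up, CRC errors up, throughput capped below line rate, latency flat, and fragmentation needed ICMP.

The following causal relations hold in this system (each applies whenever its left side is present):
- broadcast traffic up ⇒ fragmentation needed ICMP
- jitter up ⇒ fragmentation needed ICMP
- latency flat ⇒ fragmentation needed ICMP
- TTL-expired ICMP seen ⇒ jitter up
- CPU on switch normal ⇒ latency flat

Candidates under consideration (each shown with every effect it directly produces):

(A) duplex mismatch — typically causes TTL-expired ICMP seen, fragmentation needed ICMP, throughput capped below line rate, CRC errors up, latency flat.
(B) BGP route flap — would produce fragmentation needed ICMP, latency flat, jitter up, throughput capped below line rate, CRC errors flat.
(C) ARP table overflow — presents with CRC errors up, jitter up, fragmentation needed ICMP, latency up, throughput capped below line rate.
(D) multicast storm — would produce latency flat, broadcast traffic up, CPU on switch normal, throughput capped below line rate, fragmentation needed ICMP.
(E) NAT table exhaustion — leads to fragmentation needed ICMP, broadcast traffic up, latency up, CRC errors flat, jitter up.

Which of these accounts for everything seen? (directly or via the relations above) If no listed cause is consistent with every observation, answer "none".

A

Per-candidate check:
(A) duplex mismatch — TTL-expired ICMP seen match; jitter up match (via TTL-expired ICMP seen → jitter up); CRC errors up match; throughput capped below line rate match; latency flat match; fragmentation needed ICMP match
(B) BGP route flap — fails on TTL-expired ICMP seen, CRC errors up (predicts CRC errors flat, not CRC errors up)
(C) ARP table overflow — fails on TTL-expired ICMP seen, latency flat (predicts latency up, not latency flat)
(D) multicast storm — TTL-expired ICMP seen miss; jitter up miss; CRC errors up miss; throughput capped below line rate match; latency flat match; fragmentation needed ICMP match
(E) NAT table exhaustion — TTL-expired ICMP seen miss; jitter up match; CRC errors up miss; throughput capped below line rate miss; latency flat miss; fragmentation needed ICMP match
Only (A) is consistent with every observation.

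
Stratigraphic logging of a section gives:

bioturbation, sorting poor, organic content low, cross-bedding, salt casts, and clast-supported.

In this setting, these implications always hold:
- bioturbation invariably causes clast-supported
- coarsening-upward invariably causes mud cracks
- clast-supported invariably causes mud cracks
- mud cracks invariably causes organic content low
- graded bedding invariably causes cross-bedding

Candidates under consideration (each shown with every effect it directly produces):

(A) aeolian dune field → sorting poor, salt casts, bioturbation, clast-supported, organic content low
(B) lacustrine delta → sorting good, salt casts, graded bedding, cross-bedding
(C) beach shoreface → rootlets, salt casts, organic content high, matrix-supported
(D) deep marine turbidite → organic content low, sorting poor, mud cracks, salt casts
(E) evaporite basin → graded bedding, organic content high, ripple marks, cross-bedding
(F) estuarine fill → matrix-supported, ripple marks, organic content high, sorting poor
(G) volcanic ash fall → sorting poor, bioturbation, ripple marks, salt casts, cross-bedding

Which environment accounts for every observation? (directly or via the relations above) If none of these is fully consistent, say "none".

G

Testing each hypothesis:
(A) aeolian dune field — bioturbation match; sorting poor match; organic content low match; cross-bedding miss; salt casts match; clast-supported match
(B) lacustrine delta — fails on bioturbation, sorting poor, organic content low, clast-supported (predicts sorting good, not sorting poor)
(C) beach shoreface — fails on bioturbation, sorting poor, organic content low, cross-bedding, clast-supported (predicts organic content high, not organic content low; predicts matrix-supported, not clast-supported)
(D) deep marine turbidite — bioturbation miss; sorting poor match; organic content low match; cross-bedding miss; salt casts match; clast-supported miss
(E) evaporite basin — bioturbation miss; sorting poor miss; organic content low miss; cross-bedding match; salt casts miss; clast-supported miss
(F) estuarine fill — fails on bioturbation, organic content low, cross-bedding, salt casts, clast-supported (predicts organic content high, not organic content low; predicts matrix-supported, not clast-supported)
(G) volcanic ash fall — bioturbation match; sorting poor match; organic content low match (through bioturbation → clast-supported → mud cracks → organic content low); cross-bedding match; salt casts match; clast-supported match (through bioturbation → clast-supported)
(G) is the only candidate with no mismatches.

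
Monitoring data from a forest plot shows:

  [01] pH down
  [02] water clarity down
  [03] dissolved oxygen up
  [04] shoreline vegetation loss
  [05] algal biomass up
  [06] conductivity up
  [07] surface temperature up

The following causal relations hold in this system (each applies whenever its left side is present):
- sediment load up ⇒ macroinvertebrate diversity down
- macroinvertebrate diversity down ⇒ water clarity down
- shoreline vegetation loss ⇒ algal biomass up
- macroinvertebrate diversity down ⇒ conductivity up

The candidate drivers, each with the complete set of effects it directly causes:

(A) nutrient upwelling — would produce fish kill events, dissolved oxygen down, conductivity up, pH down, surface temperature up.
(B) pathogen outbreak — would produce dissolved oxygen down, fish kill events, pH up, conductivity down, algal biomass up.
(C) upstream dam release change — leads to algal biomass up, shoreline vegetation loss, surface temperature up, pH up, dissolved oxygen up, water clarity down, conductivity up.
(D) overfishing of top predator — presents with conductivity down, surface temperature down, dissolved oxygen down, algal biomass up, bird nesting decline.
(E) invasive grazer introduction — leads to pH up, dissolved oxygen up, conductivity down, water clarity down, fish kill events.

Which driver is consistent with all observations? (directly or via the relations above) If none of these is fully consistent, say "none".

Per-candidate check:
(A) nutrient upwelling — pH down yes; water clarity down NO; dissolved oxygen up NO; shoreline vegetation loss NO; algal biomass up NO; conductivity up yes; surface temperature up yes
(B) pathogen outbreak — fails on pH down, water clarity down, dissolved oxygen up, shoreline vegetation loss, conductivity up, surface temperature up (predicts pH up, not pH down; predicts dissolved oxygen down, not dissolved oxygen up; predicts conductivity down, not conductivity up)
(C) upstream dam release change — pH down NO; water clarity down yes; dissolved oxygen up yes; shoreline vegetation loss yes; algal biomass up yes; conductivity up yes; surface temperature up yes
(D) overfishing of top predator — fails on pH down, water clarity down, dissolved oxygen up, shoreline vegetation loss, conductivity up, surface temperature up (predicts dissolved oxygen down, not dissolved oxygen up; predicts conductivity down, not conductivity up; predicts surface temperature down, not surface temperature up)
(E) invasive grazer introduction — pH down NO; water clarity down yes; dissolved oxygen up yes; shoreline vegetation loss NO; algal biomass up NO; conductivity up NO; surface temperature up NO
No candidate is consistent with all observations.

none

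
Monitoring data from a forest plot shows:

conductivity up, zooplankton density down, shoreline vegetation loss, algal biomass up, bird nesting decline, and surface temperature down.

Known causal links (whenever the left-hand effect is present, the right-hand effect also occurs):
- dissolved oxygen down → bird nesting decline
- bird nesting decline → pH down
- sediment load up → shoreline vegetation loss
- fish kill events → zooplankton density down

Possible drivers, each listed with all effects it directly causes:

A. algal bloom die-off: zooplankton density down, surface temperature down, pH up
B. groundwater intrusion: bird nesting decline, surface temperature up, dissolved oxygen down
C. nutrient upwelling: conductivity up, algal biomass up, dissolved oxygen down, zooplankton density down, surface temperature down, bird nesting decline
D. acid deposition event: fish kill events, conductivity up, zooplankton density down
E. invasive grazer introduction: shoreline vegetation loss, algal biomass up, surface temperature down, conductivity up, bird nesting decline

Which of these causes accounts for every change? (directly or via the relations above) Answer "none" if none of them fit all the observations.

none

For each candidate, compare predicted effects to what was observed:
(A) algal bloom die-off — conductivity up -; zooplankton density down +; shoreline vegetation loss -; algal biomass up -; bird nesting decline -; surface temperature down +
(B) groundwater intrusion — conductivity up -; zooplankton density down -; shoreline vegetation loss -; algal biomass up -; bird nesting decline +; surface temperature down -
(C) nutrient upwelling — conductivity up +; zooplankton density down +; shoreline vegetation loss -; algal biomass up +; bird nesting decline +; surface temperature down +
(D) acid deposition event — does not account for shoreline vegetation loss, algal biomass up, bird nesting decline, surface temperature down
(E) invasive grazer introduction — conductivity up +; zooplankton density down -; shoreline vegetation loss +; algal biomass up +; bird nesting decline +; surface temperature down +
None of the listed candidates fits everything.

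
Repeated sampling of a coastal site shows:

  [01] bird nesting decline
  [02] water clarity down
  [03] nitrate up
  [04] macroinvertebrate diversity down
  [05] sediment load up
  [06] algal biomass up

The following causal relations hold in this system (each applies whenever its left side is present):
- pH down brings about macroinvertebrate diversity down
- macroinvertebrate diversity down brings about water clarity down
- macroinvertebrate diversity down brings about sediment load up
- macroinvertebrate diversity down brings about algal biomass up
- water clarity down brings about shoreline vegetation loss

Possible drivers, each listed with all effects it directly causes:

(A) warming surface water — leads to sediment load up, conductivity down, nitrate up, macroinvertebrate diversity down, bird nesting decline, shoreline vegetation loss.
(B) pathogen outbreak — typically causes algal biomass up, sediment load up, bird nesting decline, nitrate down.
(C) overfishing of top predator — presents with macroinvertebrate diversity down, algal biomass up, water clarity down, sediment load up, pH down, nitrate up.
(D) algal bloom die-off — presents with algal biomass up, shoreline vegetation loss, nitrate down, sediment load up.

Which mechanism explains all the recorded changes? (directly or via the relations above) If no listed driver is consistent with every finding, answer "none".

A

Per-candidate check:
(A) warming surface water — bird nesting decline ✓; water clarity down ✓ (via macroinvertebrate diversity down → water clarity down); nitrate up ✓; macroinvertebrate diversity down ✓; sediment load up ✓; algal biomass up ✓ (via macroinvertebrate diversity down → algal biomass up)
(B) pathogen outbreak — bird nesting decline ✓; water clarity down ✗; nitrate up ✗; macroinvertebrate diversity down ✗; sediment load up ✓; algal biomass up ✓
(C) overfishing of top predator — bird nesting decline ✗; water clarity down ✓; nitrate up ✓; macroinvertebrate diversity down ✓; sediment load up ✓; algal biomass up ✓
(D) algal bloom die-off — fails on bird nesting decline, water clarity down, nitrate up, macroinvertebrate diversity down (predicts nitrate down, not nitrate up)
(A) is the only candidate with no mismatches.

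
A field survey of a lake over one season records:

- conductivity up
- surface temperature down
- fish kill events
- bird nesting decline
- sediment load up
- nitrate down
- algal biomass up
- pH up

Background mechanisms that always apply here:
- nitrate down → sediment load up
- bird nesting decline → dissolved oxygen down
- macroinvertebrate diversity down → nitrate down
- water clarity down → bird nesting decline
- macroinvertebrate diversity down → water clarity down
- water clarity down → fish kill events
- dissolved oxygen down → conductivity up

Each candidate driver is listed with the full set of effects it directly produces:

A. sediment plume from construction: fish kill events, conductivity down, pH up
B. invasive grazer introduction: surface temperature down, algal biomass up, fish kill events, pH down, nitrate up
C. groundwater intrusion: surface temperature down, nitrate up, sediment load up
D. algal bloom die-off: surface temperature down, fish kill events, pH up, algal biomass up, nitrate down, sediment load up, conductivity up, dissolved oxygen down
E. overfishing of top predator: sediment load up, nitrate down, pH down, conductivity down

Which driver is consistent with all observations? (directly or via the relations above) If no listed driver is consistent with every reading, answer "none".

none

For each candidate, compare predicted effects to what was observed:
(A) sediment plume from construction — conductivity up -; surface temperature down -; fish kill events +; bird nesting decline -; sediment load up -; nitrate down -; algal biomass up -; pH up +
(B) invasive grazer introduction — conductivity up -; surface temperature down +; fish kill events +; bird nesting decline -; sediment load up -; nitrate down -; algal biomass up +; pH up -
(C) groundwater intrusion — conductivity up -; surface temperature down +; fish kill events -; bird nesting decline -; sediment load up +; nitrate down -; algal biomass up -; pH up -
(D) algal bloom die-off — conductivity up +; surface temperature down +; fish kill events +; bird nesting decline -; sediment load up +; nitrate down +; algal biomass up +; pH up +
(E) overfishing of top predator — conductivity up -; surface temperature down -; fish kill events -; bird nesting decline -; sediment load up +; nitrate down +; algal biomass up -; pH up -
None of the listed candidates fits everything.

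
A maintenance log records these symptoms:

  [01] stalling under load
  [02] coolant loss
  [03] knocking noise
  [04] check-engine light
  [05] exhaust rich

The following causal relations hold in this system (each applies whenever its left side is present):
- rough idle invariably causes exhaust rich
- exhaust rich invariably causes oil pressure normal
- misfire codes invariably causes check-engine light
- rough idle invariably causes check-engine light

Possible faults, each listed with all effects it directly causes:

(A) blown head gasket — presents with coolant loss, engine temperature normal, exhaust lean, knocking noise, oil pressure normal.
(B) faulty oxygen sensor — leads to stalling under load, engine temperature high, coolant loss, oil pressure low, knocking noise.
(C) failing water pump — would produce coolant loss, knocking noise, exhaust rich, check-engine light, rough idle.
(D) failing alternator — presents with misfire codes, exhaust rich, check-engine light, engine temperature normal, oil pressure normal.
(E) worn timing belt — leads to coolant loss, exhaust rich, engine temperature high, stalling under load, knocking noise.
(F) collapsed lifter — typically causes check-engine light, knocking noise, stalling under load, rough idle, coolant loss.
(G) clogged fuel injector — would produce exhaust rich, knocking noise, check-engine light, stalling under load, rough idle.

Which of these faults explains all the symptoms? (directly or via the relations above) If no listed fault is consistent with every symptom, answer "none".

Per-candidate check:
(A) blown head gasket — stalling under load ✗; coolant loss ✓; knocking noise ✓; check-engine light ✗; exhaust rich ✗
(B) faulty oxygen sensor — stalling under load ✓; coolant loss ✓; knocking noise ✓; check-engine light ✗; exhaust rich ✗
(C) failing water pump — stalling under load ✗; coolant loss ✓; knocking noise ✓; check-engine light ✓; exhaust rich ✓
(D) failing alternator — stalling under load ✗; coolant loss ✗; knocking noise ✗; check-engine light ✓; exhaust rich ✓
(E) worn timing belt — stalling under load ✓; coolant loss ✓; knocking noise ✓; check-engine light ✗; exhaust rich ✓
(F) collapsed lifter — accounts for every observation (exhaust rich through rough idle → exhaust rich)
(G) clogged fuel injector — stalling under load ✓; coolant loss ✗; knocking noise ✓; check-engine light ✓; exhaust rich ✓
(F) alone accounts for all the evidence.

F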